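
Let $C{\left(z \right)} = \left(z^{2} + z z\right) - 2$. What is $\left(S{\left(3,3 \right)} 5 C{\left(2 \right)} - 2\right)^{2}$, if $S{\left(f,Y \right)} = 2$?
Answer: $3364$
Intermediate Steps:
$C{\left(z \right)} = -2 + 2 z^{2}$ ($C{\left(z \right)} = \left(z^{2} + z^{2}\right) - 2 = 2 z^{2} - 2 = -2 + 2 z^{2}$)
$\left(S{\left(3,3 \right)} 5 C{\left(2 \right)} - 2\right)^{2} = \left(2 \cdot 5 \left(-2 + 2 \cdot 2^{2}\right) - 2\right)^{2} = \left(10 \left(-2 + 2 \cdot 4\right) - 2\right)^{2} = \left(10 \left(-2 + 8\right) - 2\right)^{2} = \left(10 \cdot 6 - 2\right)^{2} = \left(60 - 2\right)^{2} = 58^{2} = 3364$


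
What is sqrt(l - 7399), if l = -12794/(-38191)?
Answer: I*sqrt(10791341191265)/38191 ≈ 86.016*I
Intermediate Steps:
l = 12794/38191 (l = -12794*(-1/38191) = 12794/38191 ≈ 0.33500)
sqrt(l - 7399) = sqrt(12794/38191 - 7399) = sqrt(-282562415/38191) = I*sqrt(10791341191265)/38191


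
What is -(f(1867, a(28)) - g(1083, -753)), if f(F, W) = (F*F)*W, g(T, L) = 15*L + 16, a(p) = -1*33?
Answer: 115016458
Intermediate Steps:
a(p) = -33
g(T, L) = 16 + 15*L
f(F, W) = W*F² (f(F, W) = F²*W = W*F²)
-(f(1867, a(28)) - g(1083, -753)) = -(-33*1867² - (16 + 15*(-753))) = -(-33*3485689 - (16 - 11295)) = -(-115027737 - 1*(-11279)) = -(-115027737 + 11279) = -1*(-115016458) = 115016458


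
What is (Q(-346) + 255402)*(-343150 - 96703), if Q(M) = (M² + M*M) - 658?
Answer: -217364796128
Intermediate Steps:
Q(M) = -658 + 2*M² (Q(M) = (M² + M²) - 658 = 2*M² - 658 = -658 + 2*M²)
(Q(-346) + 255402)*(-343150 - 96703) = ((-658 + 2*(-346)²) + 255402)*(-343150 - 96703) = ((-658 + 2*119716) + 255402)*(-439853) = ((-658 + 239432) + 255402)*(-439853) = (238774 + 255402)*(-439853) = 494176*(-439853) = -217364796128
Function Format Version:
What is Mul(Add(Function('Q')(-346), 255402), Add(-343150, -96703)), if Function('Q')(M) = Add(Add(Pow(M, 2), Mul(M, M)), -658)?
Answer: -217364796128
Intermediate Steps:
Function('Q')(M) = Add(-658, Mul(2, Pow(M, 2))) (Function('Q')(M) = Add(Add(Pow(M, 2), Pow(M, 2)), -658) = Add(Mul(2, Pow(M, 2)), -658) = Add(-658, Mul(2, Pow(M, 2))))
Mul(Add(Function('Q')(-346), 255402), Add(-343150, -96703)) = Mul(Add(Add(-658, Mul(2, Pow(-346, 2))), 255402), Add(-343150, -96703)) = Mul(Add(Add(-658, Mul(2, 119716)), 255402), -439853) = Mul(Add(Add(-658, 239432), 255402), -439853) = Mul(Add(238774, 255402), -439853) = Mul(494176, -439853) = -217364796128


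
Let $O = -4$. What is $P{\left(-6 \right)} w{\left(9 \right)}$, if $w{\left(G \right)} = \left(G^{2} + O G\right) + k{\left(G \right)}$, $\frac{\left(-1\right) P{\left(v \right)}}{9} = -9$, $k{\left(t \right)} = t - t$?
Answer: $3645$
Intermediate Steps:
$k{\left(t \right)} = 0$
$P{\left(v \right)} = 81$ ($P{\left(v \right)} = \left(-9\right) \left(-9\right) = 81$)
$w{\left(G \right)} = G^{2} - 4 G$ ($w{\left(G \right)} = \left(G^{2} - 4 G\right) + 0 = G^{2} - 4 G$)
$P{\left(-6 \right)} w{\left(9 \right)} = 81 \cdot 9 \left(-4 + 9\right) = 81 \cdot 9 \cdot 5 = 81 \cdot 45 = 3645$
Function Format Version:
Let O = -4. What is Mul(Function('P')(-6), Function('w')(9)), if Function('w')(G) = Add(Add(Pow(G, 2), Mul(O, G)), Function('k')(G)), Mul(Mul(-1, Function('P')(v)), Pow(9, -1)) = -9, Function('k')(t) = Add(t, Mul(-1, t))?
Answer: 3645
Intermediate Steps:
Function('k')(t) = 0
Function('P')(v) = 81 (Function('P')(v) = Mul(-9, -9) = 81)
Function('w')(G) = Add(Pow(G, 2), Mul(-4, G)) (Function('w')(G) = Add(Add(Pow(G, 2), Mul(-4, G)), 0) = Add(Pow(G, 2), Mul(-4, G)))
Mul(Function('P')(-6), Function('w')(9)) = Mul(81, Mul(9, Add(-4, 9))) = Mul(81, Mul(9, 5)) = Mul(81, 45) = 3645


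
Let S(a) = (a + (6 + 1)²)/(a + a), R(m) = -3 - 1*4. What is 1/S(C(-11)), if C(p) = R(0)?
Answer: -⅓ ≈ -0.33333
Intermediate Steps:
R(m) = -7 (R(m) = -3 - 4 = -7)
C(p) = -7
S(a) = (49 + a)/(2*a) (S(a) = (a + 7²)/((2*a)) = (a + 49)*(1/(2*a)) = (49 + a)*(1/(2*a)) = (49 + a)/(2*a))
1/S(C(-11)) = 1/((½)*(49 - 7)/(-7)) = 1/((½)*(-⅐)*42) = 1/(-3) = -⅓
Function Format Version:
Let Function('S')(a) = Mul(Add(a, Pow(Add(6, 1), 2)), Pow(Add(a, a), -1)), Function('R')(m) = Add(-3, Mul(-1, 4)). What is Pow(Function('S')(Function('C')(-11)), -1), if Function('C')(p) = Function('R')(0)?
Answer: Rational(-1, 3) ≈ -0.33333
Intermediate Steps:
Function('R')(m) = -7 (Function('R')(m) = Add(-3, -4) = -7)
Function('C')(p) = -7
Function('S')(a) = Mul(Rational(1, 2), Pow(a, -1), Add(49, a)) (Function('S')(a) = Mul(Add(a, Pow(7, 2)), Pow(Mul(2, a), -1)) = Mul(Add(a, 49), Mul(Rational(1, 2), Pow(a, -1))) = Mul(Add(49, a), Mul(Rational(1, 2), Pow(a, -1))) = Mul(Rational(1, 2), Pow(a, -1), Add(49, a)))
Pow(Function('S')(Function('C')(-11)), -1) = Pow(Mul(Rational(1, 2), Pow(-7, -1), Add(49, -7)), -1) = Pow(Mul(Rational(1, 2), Rational(-1, 7), 42), -1) = Pow(-3, -1) = Rational(-1, 3)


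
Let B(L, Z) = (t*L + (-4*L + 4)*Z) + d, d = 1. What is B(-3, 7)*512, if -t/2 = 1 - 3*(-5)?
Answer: 107008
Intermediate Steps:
t = -32 (t = -2*(1 - 3*(-5)) = -2*(1 + 15) = -2*16 = -32)
B(L, Z) = 1 - 32*L + Z*(4 - 4*L) (B(L, Z) = (-32*L + (-4*L + 4)*Z) + 1 = (-32*L + (4 - 4*L)*Z) + 1 = (-32*L + Z*(4 - 4*L)) + 1 = 1 - 32*L + Z*(4 - 4*L))
B(-3, 7)*512 = (1 - 32*(-3) + 4*7 - 4*(-3)*7)*512 = (1 + 96 + 28 + 84)*512 = 209*512 = 107008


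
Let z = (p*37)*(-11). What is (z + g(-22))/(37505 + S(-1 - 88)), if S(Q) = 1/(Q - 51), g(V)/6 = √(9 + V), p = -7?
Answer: 398860/5250699 + 280*I*√13/1750233 ≈ 0.075963 + 0.00057681*I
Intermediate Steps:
g(V) = 6*√(9 + V)
z = 2849 (z = -7*37*(-11) = -259*(-11) = 2849)
S(Q) = 1/(-51 + Q)
(z + g(-22))/(37505 + S(-1 - 88)) = (2849 + 6*√(9 - 22))/(37505 + 1/(-51 + (-1 - 88))) = (2849 + 6*√(-13))/(37505 + 1/(-51 - 89)) = (2849 + 6*(I*√13))/(37505 + 1/(-140)) = (2849 + 6*I*√13)/(37505 - 1/140) = (2849 + 6*I*√13)/(5250699/140) = (2849 + 6*I*√13)*(140/5250699) = 398860/5250699 + 280*I*√13/1750233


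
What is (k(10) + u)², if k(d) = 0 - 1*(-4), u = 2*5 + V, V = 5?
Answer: 361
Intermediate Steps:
u = 15 (u = 2*5 + 5 = 10 + 5 = 15)
k(d) = 4 (k(d) = 0 + 4 = 4)
(k(10) + u)² = (4 + 15)² = 19² = 361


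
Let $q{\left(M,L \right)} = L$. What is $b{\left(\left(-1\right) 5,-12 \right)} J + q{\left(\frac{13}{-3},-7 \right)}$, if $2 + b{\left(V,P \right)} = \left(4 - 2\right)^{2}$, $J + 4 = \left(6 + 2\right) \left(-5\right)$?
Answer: $-95$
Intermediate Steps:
$J = -44$ ($J = -4 + \left(6 + 2\right) \left(-5\right) = -4 + 8 \left(-5\right) = -4 - 40 = -44$)
$b{\left(V,P \right)} = 2$ ($b{\left(V,P \right)} = -2 + \left(4 - 2\right)^{2} = -2 + 2^{2} = -2 + 4 = 2$)
$b{\left(\left(-1\right) 5,-12 \right)} J + q{\left(\frac{13}{-3},-7 \right)} = 2 \left(-44\right) - 7 = -88 - 7 = -95$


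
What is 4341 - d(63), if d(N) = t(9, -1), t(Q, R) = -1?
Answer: 4342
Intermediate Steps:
d(N) = -1
4341 - d(63) = 4341 - 1*(-1) = 4341 + 1 = 4342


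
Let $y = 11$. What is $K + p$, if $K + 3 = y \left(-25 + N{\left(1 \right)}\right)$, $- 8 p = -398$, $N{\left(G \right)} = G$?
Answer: $- \frac{869}{4} \approx -217.25$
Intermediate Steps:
$p = \frac{199}{4}$ ($p = \left(- \frac{1}{8}\right) \left(-398\right) = \frac{199}{4} \approx 49.75$)
$K = -267$ ($K = -3 + 11 \left(-25 + 1\right) = -3 + 11 \left(-24\right) = -3 - 264 = -267$)
$K + p = -267 + \frac{199}{4} = - \frac{869}{4}$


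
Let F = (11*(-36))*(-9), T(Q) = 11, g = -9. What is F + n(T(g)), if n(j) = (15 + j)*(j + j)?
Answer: 4136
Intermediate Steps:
F = 3564 (F = -396*(-9) = 3564)
n(j) = 2*j*(15 + j) (n(j) = (15 + j)*(2*j) = 2*j*(15 + j))
F + n(T(g)) = 3564 + 2*11*(15 + 11) = 3564 + 2*11*26 = 3564 + 572 = 4136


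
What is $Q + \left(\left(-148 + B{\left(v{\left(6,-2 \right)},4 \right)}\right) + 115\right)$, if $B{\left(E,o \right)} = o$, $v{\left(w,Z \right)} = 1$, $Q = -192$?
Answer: $-221$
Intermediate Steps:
$Q + \left(\left(-148 + B{\left(v{\left(6,-2 \right)},4 \right)}\right) + 115\right) = -192 + \left(\left(-148 + 4\right) + 115\right) = -192 + \left(-144 + 115\right) = -192 - 29 = -221$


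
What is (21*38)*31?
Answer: 24738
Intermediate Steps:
(21*38)*31 = 798*31 = 24738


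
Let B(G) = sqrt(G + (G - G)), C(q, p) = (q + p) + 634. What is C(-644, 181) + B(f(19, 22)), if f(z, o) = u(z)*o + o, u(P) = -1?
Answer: 171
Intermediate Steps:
C(q, p) = 634 + p + q (C(q, p) = (p + q) + 634 = 634 + p + q)
f(z, o) = 0 (f(z, o) = -o + o = 0)
B(G) = sqrt(G) (B(G) = sqrt(G + 0) = sqrt(G))
C(-644, 181) + B(f(19, 22)) = (634 + 181 - 644) + sqrt(0) = 171 + 0 = 171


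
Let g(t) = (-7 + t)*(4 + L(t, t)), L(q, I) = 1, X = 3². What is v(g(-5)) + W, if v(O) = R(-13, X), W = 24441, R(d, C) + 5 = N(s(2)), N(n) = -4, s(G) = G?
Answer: 24432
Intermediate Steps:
X = 9
R(d, C) = -9 (R(d, C) = -5 - 4 = -9)
g(t) = -35 + 5*t (g(t) = (-7 + t)*(4 + 1) = (-7 + t)*5 = -35 + 5*t)
v(O) = -9
v(g(-5)) + W = -9 + 24441 = 24432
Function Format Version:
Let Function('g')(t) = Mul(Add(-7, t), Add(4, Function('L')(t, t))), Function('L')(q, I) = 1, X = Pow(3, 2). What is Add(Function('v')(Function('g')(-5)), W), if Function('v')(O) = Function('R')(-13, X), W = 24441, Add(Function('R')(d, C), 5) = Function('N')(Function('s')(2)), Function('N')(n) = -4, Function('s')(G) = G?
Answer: 24432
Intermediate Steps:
X = 9
Function('R')(d, C) = -9 (Function('R')(d, C) = Add(-5, -4) = -9)
Function('g')(t) = Add(-35, Mul(5, t)) (Function('g')(t) = Mul(Add(-7, t), Add(4, 1)) = Mul(Add(-7, t), 5) = Add(-35, Mul(5, t)))
Function('v')(O) = -9
Add(Function('v')(Function('g')(-5)), W) = Add(-9, 24441) = 24432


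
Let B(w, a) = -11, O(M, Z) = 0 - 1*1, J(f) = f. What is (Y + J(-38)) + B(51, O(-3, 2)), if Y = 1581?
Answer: 1532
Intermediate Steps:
O(M, Z) = -1 (O(M, Z) = 0 - 1 = -1)
(Y + J(-38)) + B(51, O(-3, 2)) = (1581 - 38) - 11 = 1543 - 11 = 1532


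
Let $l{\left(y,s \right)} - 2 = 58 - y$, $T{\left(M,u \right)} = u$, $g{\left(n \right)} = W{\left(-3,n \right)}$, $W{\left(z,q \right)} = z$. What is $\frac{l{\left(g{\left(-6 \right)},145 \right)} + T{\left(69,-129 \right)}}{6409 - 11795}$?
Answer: $\frac{33}{2693} \approx 0.012254$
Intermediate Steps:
$g{\left(n \right)} = -3$
$l{\left(y,s \right)} = 60 - y$ ($l{\left(y,s \right)} = 2 - \left(-58 + y\right) = 60 - y$)
$\frac{l{\left(g{\left(-6 \right)},145 \right)} + T{\left(69,-129 \right)}}{6409 - 11795} = \frac{\left(60 - -3\right) - 129}{6409 - 11795} = \frac{\left(60 + 3\right) - 129}{-5386} = \left(63 - 129\right) \left(- \frac{1}{5386}\right) = \left(-66\right) \left(- \frac{1}{5386}\right) = \frac{33}{2693}$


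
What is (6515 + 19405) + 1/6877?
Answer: 178251841/6877 ≈ 25920.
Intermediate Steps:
(6515 + 19405) + 1/6877 = 25920 + 1/6877 = 178251841/6877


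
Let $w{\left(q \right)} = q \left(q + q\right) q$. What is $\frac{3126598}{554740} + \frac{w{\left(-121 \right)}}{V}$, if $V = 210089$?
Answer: $- \frac{59483984139}{5297489630} \approx -11.229$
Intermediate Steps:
$w{\left(q \right)} = 2 q^{3}$ ($w{\left(q \right)} = q 2 q q = q 2 q^{2} = 2 q^{3}$)
$\frac{3126598}{554740} + \frac{w{\left(-121 \right)}}{V} = \frac{3126598}{554740} + \frac{2 \left(-121\right)^{3}}{210089} = 3126598 \cdot \frac{1}{554740} + 2 \left(-1771561\right) \frac{1}{210089} = \frac{1563299}{277370} - \frac{322102}{19099} = - \frac{59483984139}{5297489630}$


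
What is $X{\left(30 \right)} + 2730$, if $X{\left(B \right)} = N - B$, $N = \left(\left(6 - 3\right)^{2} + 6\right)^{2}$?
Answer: $2925$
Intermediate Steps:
$N = 225$ ($N = \left(3^{2} + 6\right)^{2} = \left(9 + 6\right)^{2} = 15^{2} = 225$)
$X{\left(B \right)} = 225 - B$
$X{\left(30 \right)} + 2730 = \left(225 - 30\right) + 2730 = 195 + 2730 = 2925$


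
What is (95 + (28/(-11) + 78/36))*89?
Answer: 555805/66 ≈ 8421.3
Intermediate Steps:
(95 + (28/(-11) + 78/36))*89 = (95 + (28*(-1/11) + 78*(1/36)))*89 = (95 + (-28/11 + 13/6))*89 = (95 - 25/66)*89 = (6245/66)*89 = 555805/66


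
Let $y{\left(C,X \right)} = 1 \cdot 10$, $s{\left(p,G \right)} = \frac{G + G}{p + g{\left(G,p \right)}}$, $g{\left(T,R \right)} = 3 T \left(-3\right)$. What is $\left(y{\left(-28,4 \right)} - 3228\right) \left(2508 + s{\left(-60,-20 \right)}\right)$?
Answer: $- \frac{24209014}{3} \approx -8.0697 \cdot 10^{6}$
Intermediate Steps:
$g{\left(T,R \right)} = - 9 T$
$s{\left(p,G \right)} = \frac{2 G}{p - 9 G}$ ($s{\left(p,G \right)} = \frac{G + G}{p - 9 G} = \frac{2 G}{p - 9 G}$)
$y{\left(C,X \right)} = 10$
$\left(y{\left(-28,4 \right)} - 3228\right) \left(2508 + s{\left(-60,-20 \right)}\right) = \left(10 - 3228\right) \left(2508 + 2 \left(-20\right) \frac{1}{-60 - -180}\right) = - 3218 \left(2508 + 2 \left(-20\right) \frac{1}{-60 + 180}\right) = - 3218 \left(2508 + 2 \left(-20\right) \frac{1}{120}\right) = - 3218 \left(2508 - \frac{1}{3}\right) = \left(-3218\right) \frac{7523}{3} = - \frac{24209014}{3}$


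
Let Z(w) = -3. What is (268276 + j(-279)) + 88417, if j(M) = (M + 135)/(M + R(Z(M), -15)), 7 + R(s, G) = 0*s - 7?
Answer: 104511193/293 ≈ 3.5669e+5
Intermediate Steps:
R(s, G) = -14 (R(s, G) = -7 + (0*s - 7) = -7 + (0 - 7) = -7 - 7 = -14)
j(M) = (135 + M)/(-14 + M) (j(M) = (M + 135)/(M - 14) = (135 + M)/(-14 + M))
(268276 + j(-279)) + 88417 = (268276 + (135 - 279)/(-14 - 279)) + 88417 = (268276 - 144/(-293)) + 88417 = (268276 - 1/293*(-144)) + 88417 = (268276 + 144/293) + 88417 = 78605012/293 + 88417 = 104511193/293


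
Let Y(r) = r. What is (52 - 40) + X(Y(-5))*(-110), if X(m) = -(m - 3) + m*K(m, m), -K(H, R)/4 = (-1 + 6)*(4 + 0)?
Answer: -44868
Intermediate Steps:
K(H, R) = -80 (K(H, R) = -4*(-1 + 6)*(4 + 0) = -20*4 = -4*20 = -80)
X(m) = 3 - 81*m (X(m) = -(m - 3) + m*(-80) = -(-3 + m) - 80*m = (3 - m) - 80*m = 3 - 81*m)
(52 - 40) + X(Y(-5))*(-110) = (52 - 40) + (3 - 81*(-5))*(-110) = 12 + (3 + 405)*(-110) = 12 + 408*(-110) = 12 - 44880 = -44868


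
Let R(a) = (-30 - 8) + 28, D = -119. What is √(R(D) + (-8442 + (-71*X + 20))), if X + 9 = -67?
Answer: 2*I*√759 ≈ 55.1*I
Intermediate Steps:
X = -76 (X = -9 - 67 = -76)
R(a) = -10 (R(a) = -38 + 28 = -10)
√(R(D) + (-8442 + (-71*X + 20))) = √(-10 + (-8442 + (-71*(-76) + 20))) = √(-10 + (-8442 + (5396 + 20))) = √(-10 + (-8442 + 5416)) = √(-10 - 3026) = √(-3036) = 2*I*√759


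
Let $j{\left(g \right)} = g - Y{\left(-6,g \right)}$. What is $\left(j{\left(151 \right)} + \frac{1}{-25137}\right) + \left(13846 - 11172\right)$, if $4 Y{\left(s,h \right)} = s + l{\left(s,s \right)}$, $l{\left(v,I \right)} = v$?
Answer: $\frac{71087435}{25137} \approx 2828.0$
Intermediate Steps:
$Y{\left(s,h \right)} = \frac{s}{2}$ ($Y{\left(s,h \right)} = \frac{s + s}{4} = \frac{2 s}{4} = \frac{s}{2}$)
$j{\left(g \right)} = 3 + g$ ($j{\left(g \right)} = g - \frac{1}{2} \left(-6\right) = g - -3 = g + 3 = 3 + g$)
$\left(j{\left(151 \right)} + \frac{1}{-25137}\right) + \left(13846 - 11172\right) = \left(\left(3 + 151\right) + \frac{1}{-25137}\right) + \left(13846 - 11172\right) = \left(154 - \frac{1}{25137}\right) + \left(13846 - 11172\right) = \frac{3871097}{25137} + 2674 = \frac{71087435}{25137}$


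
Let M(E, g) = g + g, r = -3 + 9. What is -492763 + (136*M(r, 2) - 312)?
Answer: -492531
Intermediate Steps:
r = 6
M(E, g) = 2*g
-492763 + (136*M(r, 2) - 312) = -492763 + (136*(2*2) - 312) = -492763 + (136*4 - 312) = -492763 + (544 - 312) = -492763 + 232 = -492531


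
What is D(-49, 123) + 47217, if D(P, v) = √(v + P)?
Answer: 47217 + √74 ≈ 47226.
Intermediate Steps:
D(P, v) = √(P + v)
D(-49, 123) + 47217 = √(-49 + 123) + 47217 = √74 + 47217 = 47217 + √74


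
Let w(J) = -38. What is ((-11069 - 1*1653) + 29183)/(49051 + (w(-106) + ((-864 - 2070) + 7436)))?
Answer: 16461/53515 ≈ 0.30760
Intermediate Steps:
((-11069 - 1*1653) + 29183)/(49051 + (w(-106) + ((-864 - 2070) + 7436))) = ((-11069 - 1*1653) + 29183)/(49051 + (-38 + ((-864 - 2070) + 7436))) = ((-11069 - 1653) + 29183)/(49051 + (-38 + (-2934 + 7436))) = (-12722 + 29183)/(49051 + (-38 + 4502)) = 16461/(49051 + 4464) = 16461/53515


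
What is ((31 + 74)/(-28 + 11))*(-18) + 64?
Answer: 2978/17 ≈ 175.18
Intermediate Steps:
((31 + 74)/(-28 + 11))*(-18) + 64 = (105/(-17))*(-18) + 64 = (105*(-1/17))*(-18) + 64 = -105/17*(-18) + 64 = 1890/17 + 64 = 2978/17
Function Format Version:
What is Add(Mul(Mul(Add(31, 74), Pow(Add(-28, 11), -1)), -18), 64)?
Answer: Rational(2978, 17) ≈ 175.18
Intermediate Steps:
Add(Mul(Mul(Add(31, 74), Pow(Add(-28, 11), -1)), -18), 64) = Add(Mul(Mul(105, Pow(-17, -1)), -18), 64) = Add(Mul(Mul(105, Rational(-1, 17)), -18), 64) = Add(Mul(Rational(-105, 17), -18), 64) = Add(Rational(1890, 17), 64) = Rational(2978, 17)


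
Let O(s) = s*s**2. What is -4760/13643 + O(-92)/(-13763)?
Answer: 1508304072/26824087 ≈ 56.229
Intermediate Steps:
O(s) = s**3
-4760/13643 + O(-92)/(-13763) = -4760/13643 + (-92)**3/(-13763) = -4760*1/13643 - 778688*(-1/13763) = -680/1949 + 778688/13763 = 1508304072/26824087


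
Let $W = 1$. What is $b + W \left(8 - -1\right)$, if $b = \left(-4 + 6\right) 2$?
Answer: $13$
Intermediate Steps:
$b = 4$ ($b = 2 \cdot 2 = 4$)
$b + W \left(8 - -1\right) = 4 + 1 \left(8 - -1\right) = 4 + 1 \left(8 + 1\right) = 4 + 1 \cdot 9 = 4 + 9 = 13$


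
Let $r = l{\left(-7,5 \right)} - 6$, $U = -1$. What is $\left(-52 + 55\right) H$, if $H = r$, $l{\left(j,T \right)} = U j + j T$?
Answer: $-102$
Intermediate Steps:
$l{\left(j,T \right)} = - j + T j$ ($l{\left(j,T \right)} = - j + j T = - j + T j$)
$r = -34$ ($r = - 7 \left(-1 + 5\right) - 6 = \left(-7\right) 4 - 6 = -28 - 6 = -34$)
$H = -34$
$\left(-52 + 55\right) H = \left(-52 + 55\right) \left(-34\right) = 3 \left(-34\right) = -102$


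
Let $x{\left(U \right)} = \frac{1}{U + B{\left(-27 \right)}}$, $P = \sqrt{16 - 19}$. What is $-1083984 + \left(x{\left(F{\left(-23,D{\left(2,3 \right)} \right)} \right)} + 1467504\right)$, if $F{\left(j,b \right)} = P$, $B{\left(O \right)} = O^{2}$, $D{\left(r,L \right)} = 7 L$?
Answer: $\frac{67939801203}{177148} - \frac{i \sqrt{3}}{531444} \approx 3.8352 \cdot 10^{5} - 3.2591 \cdot 10^{-6} i$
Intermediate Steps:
$P = i \sqrt{3}$ ($P = \sqrt{-3} = i \sqrt{3} \approx 1.732 i$)
$F{\left(j,b \right)} = i \sqrt{3}$
$x{\left(U \right)} = \frac{1}{729 + U}$ ($x{\left(U \right)} = \frac{1}{U + \left(-27\right)^{2}} = \frac{1}{U + 729} = \frac{1}{729 + U}$)
$-1083984 + \left(x{\left(F{\left(-23,D{\left(2,3 \right)} \right)} \right)} + 1467504\right) = -1083984 + \left(\frac{1}{729 + i \sqrt{3}} + 1467504\right) = -1083984 + \left(1467504 + \frac{1}{729 + i \sqrt{3}}\right) = 383520 + \frac{1}{729 + i \sqrt{3}}$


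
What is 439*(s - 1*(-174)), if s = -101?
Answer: 32047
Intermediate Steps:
439*(s - 1*(-174)) = 439*(-101 - 1*(-174)) = 439*(-101 + 174) = 439*73 = 32047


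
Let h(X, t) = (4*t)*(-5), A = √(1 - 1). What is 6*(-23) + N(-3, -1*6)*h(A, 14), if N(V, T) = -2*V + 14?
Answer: -5738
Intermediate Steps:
A = 0 (A = √0 = 0)
h(X, t) = -20*t
N(V, T) = 14 - 2*V
6*(-23) + N(-3, -1*6)*h(A, 14) = 6*(-23) + (14 - 2*(-3))*(-20*14) = -138 + (14 + 6)*(-280) = -138 + 20*(-280) = -138 - 5600 = -5738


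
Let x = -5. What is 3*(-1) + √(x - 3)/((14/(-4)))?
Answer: -3 - 4*I*√2/7 ≈ -3.0 - 0.80812*I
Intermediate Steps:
3*(-1) + √(x - 3)/((14/(-4))) = 3*(-1) + √(-5 - 3)/((14/(-4))) = -3 + √(-8)/((14*(-¼))) = -3 + (2*I*√2)/(-7/2) = -3 - 4*I*√2/7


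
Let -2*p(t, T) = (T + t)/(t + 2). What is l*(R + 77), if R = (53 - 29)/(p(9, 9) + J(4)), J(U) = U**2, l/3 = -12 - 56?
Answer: -2677092/167 ≈ -16030.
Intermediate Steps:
l = -204 (l = 3*(-12 - 56) = 3*(-68) = -204)
p(t, T) = -(T + t)/(2*(2 + t)) (p(t, T) = -(T + t)/(2*(t + 2)) = -(T + t)/(2*(2 + t)))
R = 264/167 (R = (53 - 29)/((-1*9 - 1*9)/(2*(2 + 9)) + 4**2) = 24/((1/2)*(-9 - 9)/11 + 16) = 24/((1/2)*(1/11)*(-18) + 16) = 24/(-9/11 + 16) = 24/(167/11) = 24*(11/167) = 264/167 ≈ 1.5808)
l*(R + 77) = -204*(264/167 + 77) = -204*13123/167 = -2677092/167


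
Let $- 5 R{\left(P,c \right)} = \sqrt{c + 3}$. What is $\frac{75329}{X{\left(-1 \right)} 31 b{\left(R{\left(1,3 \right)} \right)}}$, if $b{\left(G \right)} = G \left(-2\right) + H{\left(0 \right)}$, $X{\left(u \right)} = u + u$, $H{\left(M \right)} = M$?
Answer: $- \frac{376645 \sqrt{6}}{744} \approx -1240.0$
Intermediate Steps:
$R{\left(P,c \right)} = - \frac{\sqrt{3 + c}}{5}$ ($R{\left(P,c \right)} = - \frac{\sqrt{c + 3}}{5} = - \frac{\sqrt{3 + c}}{5}$)
$X{\left(u \right)} = 2 u$
$b{\left(G \right)} = - 2 G$ ($b{\left(G \right)} = G \left(-2\right) + 0 = - 2 G + 0 = - 2 G$)
$\frac{75329}{X{\left(-1 \right)} 31 b{\left(R{\left(1,3 \right)} \right)}} = \frac{75329}{2 \left(-1\right) 31 \left(- 2 \left(- \frac{\sqrt{3 + 3}}{5}\right)\right)} = \frac{75329}{\left(-2\right) 31 \left(- 2 \left(- \frac{\sqrt{6}}{5}\right)\right)} = \frac{75329}{\left(-62\right) \frac{2 \sqrt{6}}{5}} = \frac{75329}{\left(- \frac{124}{5}\right) \sqrt{6}} = 75329 \left(- \frac{5 \sqrt{6}}{744}\right) = - \frac{376645 \sqrt{6}}{744}$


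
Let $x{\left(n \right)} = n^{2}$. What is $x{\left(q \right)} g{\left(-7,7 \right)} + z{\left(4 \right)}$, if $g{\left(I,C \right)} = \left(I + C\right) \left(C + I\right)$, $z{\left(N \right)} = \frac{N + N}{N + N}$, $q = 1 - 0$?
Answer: $1$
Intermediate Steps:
$q = 1$ ($q = 1 + 0 = 1$)
$z{\left(N \right)} = 1$ ($z{\left(N \right)} = \frac{2 N}{2 N} = 2 N \frac{1}{2 N} = 1$)
$g{\left(I,C \right)} = \left(C + I\right)^{2}$ ($g{\left(I,C \right)} = \left(C + I\right) \left(C + I\right) = \left(C + I\right)^{2}$)
$x{\left(q \right)} g{\left(-7,7 \right)} + z{\left(4 \right)} = 1^{2} \left(7 - 7\right)^{2} + 1 = 1 \cdot 0^{2} + 1 = 1 \cdot 0 + 1 = 0 + 1 = 1$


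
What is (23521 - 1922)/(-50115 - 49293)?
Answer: -21599/99408 ≈ -0.21728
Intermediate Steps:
(23521 - 1922)/(-50115 - 49293) = 21599/(-99408) = 21599*(-1/99408) = -21599/99408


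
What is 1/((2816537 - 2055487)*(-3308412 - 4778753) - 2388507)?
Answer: -1/6154739311757 ≈ -1.6248e-13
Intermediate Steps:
1/((2816537 - 2055487)*(-3308412 - 4778753) - 2388507) = 1/(761050*(-8087165) - 2388507) = 1/(-6154736923250 - 2388507) = 1/(-6154739311757) = -1/6154739311757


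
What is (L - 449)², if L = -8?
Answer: 208849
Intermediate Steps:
(L - 449)² = (-8 - 449)² = (-457)² = 208849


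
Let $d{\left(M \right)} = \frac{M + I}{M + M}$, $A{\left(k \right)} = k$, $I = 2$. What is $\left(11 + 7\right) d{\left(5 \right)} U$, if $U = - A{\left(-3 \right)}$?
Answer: $\frac{189}{5} \approx 37.8$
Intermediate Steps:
$d{\left(M \right)} = \frac{2 + M}{2 M}$ ($d{\left(M \right)} = \frac{M + 2}{M + M} = \frac{2 + M}{2 M}$)
$U = 3$ ($U = \left(-1\right) \left(-3\right) = 3$)
$\left(11 + 7\right) d{\left(5 \right)} U = \left(11 + 7\right) \frac{2 + 5}{2 \cdot 5} \cdot 3 = 18 \cdot \frac{1}{2} \cdot \frac{1}{5} \cdot 7 \cdot 3 = 18 \cdot \frac{7}{10} \cdot 3 = \frac{63}{5} \cdot 3 = \frac{189}{5}$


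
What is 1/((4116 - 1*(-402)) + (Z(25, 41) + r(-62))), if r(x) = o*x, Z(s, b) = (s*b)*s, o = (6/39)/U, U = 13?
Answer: 169/5094043 ≈ 3.3176e-5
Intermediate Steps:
o = 2/169 (o = (6/39)/13 = (6*(1/39))*(1/13) = (2/13)*(1/13) = 2/169 ≈ 0.011834)
Z(s, b) = b*s**2 (Z(s, b) = (b*s)*s = b*s**2)
r(x) = 2*x/169
1/((4116 - 1*(-402)) + (Z(25, 41) + r(-62))) = 1/((4116 - 1*(-402)) + (41*25**2 + (2/169)*(-62))) = 1/((4116 + 402) + (41*625 - 124/169)) = 1/(4518 + (25625 - 124/169)) = 1/(4518 + 4330501/169) = 1/(5094043/169) = 169/5094043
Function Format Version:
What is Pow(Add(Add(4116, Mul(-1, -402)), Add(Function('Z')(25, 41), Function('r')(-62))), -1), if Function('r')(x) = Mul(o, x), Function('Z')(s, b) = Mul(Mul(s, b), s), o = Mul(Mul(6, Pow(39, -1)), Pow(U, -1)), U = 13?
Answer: Rational(169, 5094043) ≈ 3.3176e-5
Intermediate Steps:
o = Rational(2, 169) (o = Mul(Mul(6, Pow(39, -1)), Pow(13, -1)) = Mul(Mul(6, Rational(1, 39)), Rational(1, 13)) = Mul(Rational(2, 13), Rational(1, 13)) = Rational(2, 169) ≈ 0.011834)
Function('Z')(s, b) = Mul(b, Pow(s, 2)) (Function('Z')(s, b) = Mul(Mul(b, s), s) = Mul(b, Pow(s, 2)))
Function('r')(x) = Mul(Rational(2, 169), x)
Pow(Add(Add(4116, Mul(-1, -402)), Add(Function('Z')(25, 41), Function('r')(-62))), -1) = Pow(Add(Add(4116, Mul(-1, -402)), Add(Mul(41, Pow(25, 2)), Mul(Rational(2, 169), -62))), -1) = Pow(Add(Add(4116, 402), Add(Mul(41, 625), Rational(-124, 169))), -1) = Pow(Add(4518, Add(25625, Rational(-124, 169))), -1) = Pow(Add(4518, Rational(4330501, 169)), -1) = Pow(Rational(5094043, 169), -1) = Rational(169, 5094043)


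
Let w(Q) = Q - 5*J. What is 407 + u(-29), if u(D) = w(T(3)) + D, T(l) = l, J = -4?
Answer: 401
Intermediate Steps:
w(Q) = 20 + Q (w(Q) = Q - 5*(-4) = Q + 20 = 20 + Q)
u(D) = 23 + D (u(D) = (20 + 3) + D = 23 + D)
407 + u(-29) = 407 + (23 - 29) = 407 - 6 = 401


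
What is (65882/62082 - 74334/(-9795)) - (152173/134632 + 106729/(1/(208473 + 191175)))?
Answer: -582005744184339182883989/13644800392680 ≈ -4.2654e+10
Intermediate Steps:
(65882/62082 - 74334/(-9795)) - (152173/134632 + 106729/(1/(208473 + 191175))) = (65882*(1/62082) - 74334*(-1/9795)) - (152173*(1/134632) + 106729/(1/399648)) = (32941/31041 + 24778/3265) - (152173/134632 + 106729/(1/399648)) = 876686263/101348865 - (152173/134632 + 106729*399648) = 876686263/101348865 - (152173/134632 + 42654031392) = 876686263/101348865 - 1*5742597554519917/134632 = 876686263/101348865 - 5742597554519917/134632 = -582005744184339182883989/13644800392680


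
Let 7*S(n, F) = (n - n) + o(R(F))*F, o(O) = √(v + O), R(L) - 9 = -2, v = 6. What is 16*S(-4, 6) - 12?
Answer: -12 + 96*√13/7 ≈ 37.448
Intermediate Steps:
R(L) = 7 (R(L) = 9 - 2 = 7)
o(O) = √(6 + O)
S(n, F) = F*√13/7 (S(n, F) = ((n - n) + √(6 + 7)*F)/7 = (0 + √13*F)/7 = (0 + F*√13)/7 = (F*√13)/7 = F*√13/7)
16*S(-4, 6) - 12 = 16*((⅐)*6*√13) - 12 = 16*(6*√13/7) - 12 = 96*√13/7 - 12 = -12 + 96*√13/7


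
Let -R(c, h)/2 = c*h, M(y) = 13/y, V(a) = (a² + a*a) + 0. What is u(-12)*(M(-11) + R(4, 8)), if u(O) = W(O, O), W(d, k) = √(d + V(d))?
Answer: -1434*√69/11 ≈ -1082.9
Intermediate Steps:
V(a) = 2*a² (V(a) = (a² + a²) + 0 = 2*a² + 0 = 2*a²)
W(d, k) = √(d + 2*d²)
u(O) = √(O*(1 + 2*O))
R(c, h) = -2*c*h
u(-12)*(M(-11) + R(4, 8)) = √(-12*(1 + 2*(-12)))*(13/(-11) - 2*4*8) = √(-12*(1 - 24))*(13*(-1/11) - 64) = √(-12*(-23))*(-13/11 - 64) = √276*(-717/11) = (2*√69)*(-717/11) = -1434*√69/11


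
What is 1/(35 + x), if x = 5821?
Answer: 1/5856 ≈ 0.00017076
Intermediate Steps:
1/(35 + x) = 1/(35 + 5821) = 1/5856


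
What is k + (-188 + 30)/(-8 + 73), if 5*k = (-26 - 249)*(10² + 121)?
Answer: -790233/65 ≈ -12157.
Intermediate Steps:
k = -12155 (k = ((-26 - 249)*(10² + 121))/5 = (-275*(100 + 121))/5 = (-275*221)/5 = (⅕)*(-60775) = -12155)
k + (-188 + 30)/(-8 + 73) = -12155 + (-188 + 30)/(-8 + 73) = -12155 - 158/65 = -790233/65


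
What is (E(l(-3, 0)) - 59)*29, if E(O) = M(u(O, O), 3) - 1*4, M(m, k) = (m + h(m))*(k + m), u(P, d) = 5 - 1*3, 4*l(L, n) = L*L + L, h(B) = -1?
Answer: -1682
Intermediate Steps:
l(L, n) = L/4 + L²/4 (l(L, n) = (L*L + L)/4 = (L² + L)/4 = (L + L²)/4 = L/4 + L²/4)
u(P, d) = 2 (u(P, d) = 5 - 3 = 2)
M(m, k) = (-1 + m)*(k + m) (M(m, k) = (m - 1)*(k + m) = (-1 + m)*(k + m))
E(O) = 1 (E(O) = (2² - 1*3 - 1*2 + 3*2) - 1*4 = (4 - 3 - 2 + 6) - 4 = 5 - 4 = 1)
(E(l(-3, 0)) - 59)*29 = (1 - 59)*29 = -58*29 = -1682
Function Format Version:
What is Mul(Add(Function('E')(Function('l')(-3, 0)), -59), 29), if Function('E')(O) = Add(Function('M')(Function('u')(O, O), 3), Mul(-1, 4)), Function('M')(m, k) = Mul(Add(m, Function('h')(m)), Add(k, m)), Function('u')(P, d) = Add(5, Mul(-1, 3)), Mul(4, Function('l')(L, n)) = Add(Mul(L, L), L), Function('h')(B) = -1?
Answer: -1682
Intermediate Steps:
Function('l')(L, n) = Add(Mul(Rational(1, 4), L), Mul(Rational(1, 4), Pow(L, 2))) (Function('l')(L, n) = Mul(Rational(1, 4), Add(Mul(L, L), L)) = Mul(Rational(1, 4), Add(Pow(L, 2), L)) = Mul(Rational(1, 4), Add(L, Pow(L, 2))) = Add(Mul(Rational(1, 4), L), Mul(Rational(1, 4), Pow(L, 2))))
Function('u')(P, d) = 2 (Function('u')(P, d) = Add(5, -3) = 2)
Function('M')(m, k) = Mul(Add(-1, m), Add(k, m)) (Function('M')(m, k) = Mul(Add(m, -1), Add(k, m)) = Mul(Add(-1, m), Add(k, m)))
Function('E')(O) = 1 (Function('E')(O) = Add(Add(Pow(2, 2), Mul(-1, 3), Mul(-1, 2), Mul(3, 2)), Mul(-1, 4)) = Add(Add(4, -3, -2, 6), -4) = Add(5, -4) = 1)
Mul(Add(Function('E')(Function('l')(-3, 0)), -59), 29) = Mul(Add(1, -59), 29) = Mul(-58, 29) = -1682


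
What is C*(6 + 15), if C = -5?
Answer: -105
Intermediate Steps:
C*(6 + 15) = -5*(6 + 15) = -5*21 = -105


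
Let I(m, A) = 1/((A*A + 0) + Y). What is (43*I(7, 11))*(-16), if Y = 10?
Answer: -688/131 ≈ -5.2519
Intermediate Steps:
I(m, A) = 1/(10 + A²) (I(m, A) = 1/((A*A + 0) + 10) = 1/((A² + 0) + 10) = 1/(A² + 10) = 1/(10 + A²))
(43*I(7, 11))*(-16) = (43/(10 + 11²))*(-16) = (43/(10 + 121))*(-16) = (43/131)*(-16) = -688/131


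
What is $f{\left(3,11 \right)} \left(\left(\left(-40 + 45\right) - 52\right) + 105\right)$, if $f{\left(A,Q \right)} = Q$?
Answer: $638$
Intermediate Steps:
$f{\left(3,11 \right)} \left(\left(\left(-40 + 45\right) - 52\right) + 105\right) = 11 \left(\left(\left(-40 + 45\right) - 52\right) + 105\right) = 11 \left(\left(5 - 52\right) + 105\right) = 11 \left(-47 + 105\right) = 11 \cdot 58 = 638$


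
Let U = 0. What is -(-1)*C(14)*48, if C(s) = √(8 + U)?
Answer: 96*√2 ≈ 135.76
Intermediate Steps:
C(s) = 2*√2 (C(s) = √(8 + 0) = √8 = 2*√2)
-(-1)*C(14)*48 = -(-1)*(2*√2)*48 = -(-1)*96*√2 = -(-96)*√2 = 96*√2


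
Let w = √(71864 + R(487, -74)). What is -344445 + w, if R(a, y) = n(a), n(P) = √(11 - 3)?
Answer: -344445 + √(71864 + 2*√2) ≈ -3.4418e+5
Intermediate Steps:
n(P) = 2*√2 (n(P) = √8 = 2*√2)
R(a, y) = 2*√2
w = √(71864 + 2*√2) ≈ 268.08
-344445 + w = -344445 + √(71864 + 2*√2)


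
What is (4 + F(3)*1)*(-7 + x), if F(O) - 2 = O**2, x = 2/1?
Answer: -75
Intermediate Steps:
x = 2 (x = 2*1 = 2)
F(O) = 2 + O**2
(4 + F(3)*1)*(-7 + x) = (4 + (2 + 3**2)*1)*(-7 + 2) = (4 + (2 + 9)*1)*(-5) = (4 + 11*1)*(-5) = (4 + 11)*(-5) = 15*(-5) = -75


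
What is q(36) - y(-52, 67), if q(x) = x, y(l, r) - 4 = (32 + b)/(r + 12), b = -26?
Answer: 2522/79 ≈ 31.924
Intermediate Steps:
y(l, r) = 4 + 6/(12 + r) (y(l, r) = 4 + (32 - 26)/(r + 12) = 4 + 6/(12 + r))
q(36) - y(-52, 67) = 36 - 2*(27 + 2*67)/(12 + 67) = 36 - 2*(27 + 134)/79 = 36 - 2*161/79 = 36 - 1*322/79 = 36 - 322/79 = 2522/79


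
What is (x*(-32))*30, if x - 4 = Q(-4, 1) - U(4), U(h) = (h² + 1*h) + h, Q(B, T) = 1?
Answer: 18240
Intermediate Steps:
U(h) = h² + 2*h (U(h) = (h² + h) + h = (h + h²) + h = h² + 2*h)
x = -19 (x = 4 + (1 - 4*(2 + 4)) = 4 + (1 - 4*6) = 4 + (1 - 1*24) = 4 + (1 - 24) = 4 - 23 = -19)
(x*(-32))*30 = -19*(-32)*30 = 608*30 = 18240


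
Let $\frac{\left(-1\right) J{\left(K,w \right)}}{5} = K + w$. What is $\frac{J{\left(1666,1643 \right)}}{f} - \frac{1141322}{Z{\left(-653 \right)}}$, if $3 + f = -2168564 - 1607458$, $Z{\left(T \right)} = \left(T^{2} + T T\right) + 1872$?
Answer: $- \frac{5727359412}{4303107743} \approx -1.331$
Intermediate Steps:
$J{\left(K,w \right)} = - 5 K - 5 w$ ($J{\left(K,w \right)} = - 5 \left(K + w\right) = - 5 K - 5 w$)
$Z{\left(T \right)} = 1872 + 2 T^{2}$ ($Z{\left(T \right)} = \left(T^{2} + T^{2}\right) + 1872 = 2 T^{2} + 1872 = 1872 + 2 T^{2}$)
$f = -3776025$ ($f = -3 - 3776022 = -3776025$)
$\frac{J{\left(1666,1643 \right)}}{f} - \frac{1141322}{Z{\left(-653 \right)}} = \frac{\left(-5\right) 1666 - 8215}{-3776025} - \frac{1141322}{1872 + 2 \left(-653\right)^{2}} = \left(-8330 - 8215\right) \left(- \frac{1}{3776025}\right) - \frac{1141322}{1872 + 2 \cdot 426409} = \left(-16545\right) \left(- \frac{1}{3776025}\right) - \frac{1141322}{1872 + 852818} = \frac{1103}{251735} - \frac{1141322}{854690} = \frac{1103}{251735} - \frac{570661}{427345} = - \frac{5727359412}{4303107743}$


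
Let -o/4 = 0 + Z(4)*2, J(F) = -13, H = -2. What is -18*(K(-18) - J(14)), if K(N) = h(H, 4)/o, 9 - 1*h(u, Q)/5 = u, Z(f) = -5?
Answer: -1035/4 ≈ -258.75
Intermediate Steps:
h(u, Q) = 45 - 5*u
o = 40 (o = -4*(0 - 5*2) = -4*(0 - 10) = -4*(-10) = 40)
K(N) = 11/8 (K(N) = (45 - 5*(-2))/40 = (45 + 10)*(1/40) = 55*(1/40) = 11/8)
-18*(K(-18) - J(14)) = -18*(11/8 - 1*(-13)) = -18*(11/8 + 13) = -18*115/8 = -1035/4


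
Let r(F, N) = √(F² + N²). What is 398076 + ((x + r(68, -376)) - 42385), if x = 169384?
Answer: 525075 + 20*√365 ≈ 5.2546e+5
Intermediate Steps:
398076 + ((x + r(68, -376)) - 42385) = 398076 + ((169384 + √(68² + (-376)²)) - 42385) = 398076 + ((169384 + √(4624 + 141376)) - 42385) = 398076 + ((169384 + √146000) - 42385) = 398076 + ((169384 + 20*√365) - 42385) = 398076 + (126999 + 20*√365) = 525075 + 20*√365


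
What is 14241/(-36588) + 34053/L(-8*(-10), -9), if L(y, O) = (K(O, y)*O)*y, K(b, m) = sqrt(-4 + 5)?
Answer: -34894019/731760 ≈ -47.685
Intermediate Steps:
K(b, m) = 1 (K(b, m) = sqrt(1) = 1)
L(y, O) = O*y (L(y, O) = (1*O)*y = O*y)
14241/(-36588) + 34053/L(-8*(-10), -9) = 14241/(-36588) + 34053/((-(-72)*(-10))) = 14241*(-1/36588) + 34053/((-9*80)) = -4747/12196 + 34053/(-720) = -4747/12196 + 34053*(-1/720) = -4747/12196 - 11351/240 = -34894019/731760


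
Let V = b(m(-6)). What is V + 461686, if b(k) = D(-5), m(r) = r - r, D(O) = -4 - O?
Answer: 461687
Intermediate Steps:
m(r) = 0
b(k) = 1 (b(k) = -4 - 1*(-5) = -4 + 5 = 1)
V = 1
V + 461686 = 1 + 461686 = 461687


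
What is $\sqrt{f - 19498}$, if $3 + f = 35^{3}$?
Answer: $\sqrt{23374} \approx 152.89$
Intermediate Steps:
$f = 42872$ ($f = -3 + 35^{3} = -3 + 42875 = 42872$)
$\sqrt{f - 19498} = \sqrt{42872 - 19498} = \sqrt{23374}$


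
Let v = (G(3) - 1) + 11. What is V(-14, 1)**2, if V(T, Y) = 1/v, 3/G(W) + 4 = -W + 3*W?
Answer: 4/529 ≈ 0.0075614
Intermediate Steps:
G(W) = 3/(-4 + 2*W) (G(W) = 3/(-4 + (-W + 3*W)) = 3/(-4 + 2*W))
v = 23/2 (v = (3/(2*(-2 + 3)) - 1) + 11 = ((3/2)/1 - 1) + 11 = ((3/2)*1 - 1) + 11 = (3/2 - 1) + 11 = 1/2 + 11 = 23/2 ≈ 11.500)
V(T, Y) = 2/23 (V(T, Y) = 1/(23/2) = 2/23)
V(-14, 1)**2 = (2/23)**2 = 4/529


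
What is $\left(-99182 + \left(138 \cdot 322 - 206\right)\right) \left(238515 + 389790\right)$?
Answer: $-34526616360$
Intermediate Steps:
$\left(-99182 + \left(138 \cdot 322 - 206\right)\right) \left(238515 + 389790\right) = \left(-99182 + \left(44436 - 206\right)\right) 628305 = \left(-99182 + 44230\right) 628305 = \left(-54952\right) 628305 = -34526616360$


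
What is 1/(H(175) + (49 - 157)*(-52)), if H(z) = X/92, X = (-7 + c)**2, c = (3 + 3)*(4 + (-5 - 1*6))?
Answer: 92/519073 ≈ 0.00017724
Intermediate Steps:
c = -42 (c = 6*(4 + (-5 - 6)) = 6*(4 - 11) = 6*(-7) = -42)
X = 2401 (X = (-7 - 42)**2 = (-49)**2 = 2401)
H(z) = 2401/92
1/(H(175) + (49 - 157)*(-52)) = 1/(2401/92 + (49 - 157)*(-52)) = 1/(2401/92 - 108*(-52)) = 1/(2401/92 + 5616) = 1/(519073/92) = 92/519073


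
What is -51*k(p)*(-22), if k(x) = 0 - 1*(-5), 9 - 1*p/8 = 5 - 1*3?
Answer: 5610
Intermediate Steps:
p = 56 (p = 72 - 8*(5 - 1*3) = 72 - 8*(5 - 3) = 72 - 8*2 = 72 - 16 = 56)
k(x) = 5 (k(x) = 0 + 5 = 5)
-51*k(p)*(-22) = -51*5*(-22) = -255*(-22) = 5610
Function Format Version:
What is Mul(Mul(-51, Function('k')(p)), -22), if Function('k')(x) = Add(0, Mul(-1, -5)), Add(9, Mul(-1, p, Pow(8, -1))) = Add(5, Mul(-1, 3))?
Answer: 5610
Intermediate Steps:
p = 56 (p = Add(72, Mul(-8, Add(5, Mul(-1, 3)))) = Add(72, Mul(-8, Add(5, -3))) = Add(72, Mul(-8, 2)) = Add(72, -16) = 56)
Function('k')(x) = 5 (Function('k')(x) = Add(0, 5) = 5)
Mul(Mul(-51, Function('k')(p)), -22) = Mul(Mul(-51, 5), -22) = Mul(-255, -22) = 5610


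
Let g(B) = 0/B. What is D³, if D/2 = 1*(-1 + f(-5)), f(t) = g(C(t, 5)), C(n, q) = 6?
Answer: -8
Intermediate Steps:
g(B) = 0
f(t) = 0
D = -2 (D = 2*(1*(-1 + 0)) = 2*(1*(-1)) = 2*(-1) = -2)
D³ = (-2)³ = -8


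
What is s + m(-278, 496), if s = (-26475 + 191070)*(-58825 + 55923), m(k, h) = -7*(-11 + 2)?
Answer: -477654627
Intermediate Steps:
m(k, h) = 63 (m(k, h) = -7*(-9) = 63)
s = -477654690 (s = 164595*(-2902) = -477654690)
s + m(-278, 496) = -477654690 + 63 = -477654627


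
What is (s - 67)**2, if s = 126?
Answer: 3481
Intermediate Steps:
(s - 67)**2 = (126 - 67)**2 = 59**2 = 3481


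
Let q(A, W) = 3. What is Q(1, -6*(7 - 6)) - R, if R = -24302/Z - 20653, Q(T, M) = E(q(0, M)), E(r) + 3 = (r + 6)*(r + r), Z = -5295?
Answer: 109603378/5295 ≈ 20699.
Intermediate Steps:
E(r) = -3 + 2*r*(6 + r) (E(r) = -3 + (r + 6)*(r + r) = -3 + (6 + r)*(2*r) = -3 + 2*r*(6 + r))
Q(T, M) = 51 (Q(T, M) = -3 + 2*3² + 12*3 = -3 + 2*9 + 36 = -3 + 18 + 36 = 51)
R = -109333333/5295 (R = -24302/(-5295) - 20653 = -24302*(-1/5295) - 20653 = 24302/5295 - 20653 = -109333333/5295 ≈ -20648.)
Q(1, -6*(7 - 6)) - R = 51 - 1*(-109333333/5295) = 51 + 109333333/5295 = 109603378/5295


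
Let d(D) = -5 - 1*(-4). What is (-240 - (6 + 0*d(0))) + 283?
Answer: 37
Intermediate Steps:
d(D) = -1 (d(D) = -5 + 4 = -1)
(-240 - (6 + 0*d(0))) + 283 = (-240 - (6 + 0*(-1))) + 283 = (-240 - (6 + 0)) + 283 = (-240 - 1*6) + 283 = (-240 - 6) + 283 = -246 + 283 = 37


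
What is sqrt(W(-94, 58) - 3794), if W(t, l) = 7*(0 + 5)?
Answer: I*sqrt(3759) ≈ 61.311*I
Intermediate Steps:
W(t, l) = 35 (W(t, l) = 7*5 = 35)
sqrt(W(-94, 58) - 3794) = sqrt(35 - 3794) = sqrt(-3759) = I*sqrt(3759)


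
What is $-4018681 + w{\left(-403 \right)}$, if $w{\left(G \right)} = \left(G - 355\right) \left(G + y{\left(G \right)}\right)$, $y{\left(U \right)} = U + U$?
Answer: $-3102259$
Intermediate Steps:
$y{\left(U \right)} = 2 U$
$w{\left(G \right)} = 3 G \left(-355 + G\right)$ ($w{\left(G \right)} = \left(G - 355\right) \left(G + 2 G\right) = \left(-355 + G\right) 3 G = 3 G \left(-355 + G\right)$)
$-4018681 + w{\left(-403 \right)} = -4018681 + 3 \left(-403\right) \left(-355 - 403\right) = -4018681 + 3 \left(-403\right) \left(-758\right) = -4018681 + 916422 = -3102259$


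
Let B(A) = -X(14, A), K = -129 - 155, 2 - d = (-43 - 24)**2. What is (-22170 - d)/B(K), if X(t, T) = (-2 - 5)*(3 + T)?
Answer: 17683/1967 ≈ 8.9898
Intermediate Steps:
d = -4487 (d = 2 - (-43 - 24)**2 = 2 - 1*(-67)**2 = 2 - 1*4489 = 2 - 4489 = -4487)
X(t, T) = -21 - 7*T (X(t, T) = -7*(3 + T) = -21 - 7*T)
K = -284
B(A) = 21 + 7*A (B(A) = -(-21 - 7*A) = 21 + 7*A)
(-22170 - d)/B(K) = (-22170 - 1*(-4487))/(21 + 7*(-284)) = (-22170 + 4487)/(21 - 1988) = -17683/(-1967) = -17683*(-1/1967) = 17683/1967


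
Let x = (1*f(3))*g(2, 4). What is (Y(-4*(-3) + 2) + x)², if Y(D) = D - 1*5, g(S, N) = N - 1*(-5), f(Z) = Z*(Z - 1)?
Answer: 3969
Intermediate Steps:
f(Z) = Z*(-1 + Z)
g(S, N) = 5 + N (g(S, N) = N + 5 = 5 + N)
Y(D) = -5 + D (Y(D) = D - 5 = -5 + D)
x = 54 (x = (1*(3*(-1 + 3)))*(5 + 4) = (1*(3*2))*9 = (1*6)*9 = 6*9 = 54)
(Y(-4*(-3) + 2) + x)² = ((-5 + (-4*(-3) + 2)) + 54)² = ((-5 + (12 + 2)) + 54)² = ((-5 + 14) + 54)² = (9 + 54)² = 63² = 3969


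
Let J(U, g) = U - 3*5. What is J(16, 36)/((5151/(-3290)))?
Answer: -3290/5151 ≈ -0.63871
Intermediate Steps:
J(U, g) = -15 + U (J(U, g) = U - 15 = -15 + U)
J(16, 36)/((5151/(-3290))) = (-15 + 16)/((5151/(-3290))) = 1/(5151*(-1/3290)) = 1/(-5151/3290) = 1*(-3290/5151) = -3290/5151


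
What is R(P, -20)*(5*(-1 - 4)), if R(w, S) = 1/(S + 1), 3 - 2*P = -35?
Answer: 25/19 ≈ 1.3158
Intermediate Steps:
P = 19 (P = 3/2 - ½*(-35) = 3/2 + 35/2 = 19)
R(w, S) = 1/(1 + S)
R(P, -20)*(5*(-1 - 4)) = (5*(-1 - 4))/(1 - 20) = (5*(-5))/(-19) = -1/19*(-25) = 25/19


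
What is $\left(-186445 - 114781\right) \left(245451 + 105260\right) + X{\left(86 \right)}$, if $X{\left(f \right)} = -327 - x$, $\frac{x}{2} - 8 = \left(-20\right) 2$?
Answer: $-105643271949$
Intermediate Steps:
$x = -64$ ($x = 16 + 2 \left(\left(-20\right) 2\right) = 16 + 2 \left(-40\right) = 16 - 80 = -64$)
$X{\left(f \right)} = -263$ ($X{\left(f \right)} = -327 - -64 = -327 + 64 = -263$)
$\left(-186445 - 114781\right) \left(245451 + 105260\right) + X{\left(86 \right)} = \left(-186445 - 114781\right) \left(245451 + 105260\right) - 263 = \left(-301226\right) 350711 - 263 = -105643271686 - 263 = -105643271949$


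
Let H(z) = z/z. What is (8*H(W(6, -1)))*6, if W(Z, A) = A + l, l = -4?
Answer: 48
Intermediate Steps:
W(Z, A) = -4 + A (W(Z, A) = A - 4 = -4 + A)
H(z) = 1
(8*H(W(6, -1)))*6 = (8*1)*6 = 8*6 = 48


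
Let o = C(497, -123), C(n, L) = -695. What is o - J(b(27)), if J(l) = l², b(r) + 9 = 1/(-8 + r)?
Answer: -279795/361 ≈ -775.06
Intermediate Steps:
b(r) = -9 + 1/(-8 + r)
o = -695
o - J(b(27)) = -695 - ((73 - 9*27)/(-8 + 27))² = -695 - ((73 - 243)/19)² = -695 - ((1/19)*(-170))² = -695 - (-170/19)² = -695 - 1*28900/361 = -695 - 28900/361 = -279795/361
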